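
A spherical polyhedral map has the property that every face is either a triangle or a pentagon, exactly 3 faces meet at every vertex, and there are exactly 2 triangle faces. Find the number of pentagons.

Let x be the number of pentagons; then F = 2 + x.
Edge–face incidences: 2E = 3·2 + 5·x = 6 + 5x.
Every vertex has degree 3, so 3V = 2E.
Euler: V − E + F = 2 ⇒ (2E)/3 − E + (2 + x) = 2.
Multiply by 6: 2·(2E) − 3·(2E) + 6·(2 + x) = 12, i.e. 12 + 6x − (6 + 5x) = 12.
Collecting terms: x + 6 = 12, so x = 6.
Then 2E = 6 + 5·6 = 36, so E = 18, V = 2E/3 = 12, F = 2 + 6 = 8.

6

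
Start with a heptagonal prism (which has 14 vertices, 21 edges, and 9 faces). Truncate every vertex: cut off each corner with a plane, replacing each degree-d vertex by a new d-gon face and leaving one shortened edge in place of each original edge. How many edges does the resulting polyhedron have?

63

Truncation replaces each original edge-end by a new vertex, so V′ = 2E = 42.
Each original edge survives, and each old vertex of degree d contributes d new edges; summing degrees gives Σd = 2E, so E′ = E + 2E = 3E = 63.
Each original face survives and each original vertex becomes one new face: F′ = F + V = 23.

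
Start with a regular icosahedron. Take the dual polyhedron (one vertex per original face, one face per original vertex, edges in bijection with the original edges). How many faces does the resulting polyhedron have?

12

The base solid has V = 12, E = 30, F = 20.
The dual swaps V and F and preserves E: V′ = F = 20, E′ = E = 30, F′ = V = 12.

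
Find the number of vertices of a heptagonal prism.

A prism on an n-gon has two n-gon bases and n rectangular sides: V = 2·7 = 14, E = 3·7 = 21, F = 7 + 2 = 9.

14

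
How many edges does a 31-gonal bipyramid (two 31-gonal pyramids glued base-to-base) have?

93

A bipyramid over an n-gon has 2n triangular faces and n + 2 vertices: V = 31 + 2 = 33, E = 3·31 = 93, F = 2·31 = 62.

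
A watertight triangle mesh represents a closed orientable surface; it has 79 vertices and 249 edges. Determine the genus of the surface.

Every face is a triangle and each edge borders two faces, so 3F = 2·249, giving F = 166.
χ = V − E + F = 79 − 249 + 166 = -4.
For a closed orientable surface χ = 2 − 2g, so g = (2 − (-4))/2 = 3.

3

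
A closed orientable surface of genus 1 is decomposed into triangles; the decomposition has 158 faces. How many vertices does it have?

χ = 2 − 2·1 = 0, and every face is a triangle so 3F = 2E.
E = 3·158/2 = 237. Then V = 0 + E − F = 0 + 237 − 158 = 79.

79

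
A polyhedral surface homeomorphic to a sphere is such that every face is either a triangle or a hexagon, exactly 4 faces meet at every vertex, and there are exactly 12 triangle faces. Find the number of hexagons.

Let x be the number of hexagons; then F = 12 + x.
Edge–face incidences: 2E = 3·12 + 6·x = 36 + 6x.
Every vertex has degree 4, so 4V = 2E.
Euler: V − E + F = 2 ⇒ (2E)/4 − E + (12 + x) = 2.
Multiply by 8: 2·(2E) − 4·(2E) + 8·(12 + x) = 16, i.e. 96 + 8x − 2·(36 + 6x) = 16.
Collecting terms: −4x + 24 = 16, so −4x = −8, so x = 2.
Then 2E = 36 + 6·2 = 48, so E = 24, V = 2E/4 = 12, F = 12 + 2 = 14.

2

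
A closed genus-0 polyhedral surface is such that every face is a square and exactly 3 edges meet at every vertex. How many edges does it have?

12

Each face has 4 edges and each edge borders two faces, so 2E = 4F.
Each vertex has degree 3, so 3V = 2E and hence V = 4F/3.
Euler: V − E + F = 2 ⇒ (4F/3) − (4F/2) + F = 2.
Multiply by 6: (8 − 12 + 6)F = 12, i.e. 2F = 12.
So F = 6, E = 4·6/2 = 12, V = 4·6/3 = 8.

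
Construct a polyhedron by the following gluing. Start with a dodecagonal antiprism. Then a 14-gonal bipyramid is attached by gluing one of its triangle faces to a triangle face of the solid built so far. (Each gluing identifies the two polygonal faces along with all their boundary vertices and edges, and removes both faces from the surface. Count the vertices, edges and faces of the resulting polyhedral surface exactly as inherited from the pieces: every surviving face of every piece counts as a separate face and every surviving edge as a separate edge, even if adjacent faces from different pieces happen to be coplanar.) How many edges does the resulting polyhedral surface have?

87

A dodecagonal antiprism: V=24, E=48, F=26.
Attach a 14-gonal bipyramid (V=16, E=42, F=28) along a 3-gon: merge 3 vertices and 3 edges, delete both glued faces → V=37, E=87, F=52.
Check: V − E + F = 37 − 87 + 52 = 2.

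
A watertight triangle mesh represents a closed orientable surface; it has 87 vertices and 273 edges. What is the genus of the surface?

Every face is a triangle and each edge borders two faces, so 3F = 2·273, giving F = 182.
χ = V − E + F = 87 − 273 + 182 = -4.
For a closed orientable surface χ = 2 − 2g, so g = (2 − (-4))/2 = 3.

3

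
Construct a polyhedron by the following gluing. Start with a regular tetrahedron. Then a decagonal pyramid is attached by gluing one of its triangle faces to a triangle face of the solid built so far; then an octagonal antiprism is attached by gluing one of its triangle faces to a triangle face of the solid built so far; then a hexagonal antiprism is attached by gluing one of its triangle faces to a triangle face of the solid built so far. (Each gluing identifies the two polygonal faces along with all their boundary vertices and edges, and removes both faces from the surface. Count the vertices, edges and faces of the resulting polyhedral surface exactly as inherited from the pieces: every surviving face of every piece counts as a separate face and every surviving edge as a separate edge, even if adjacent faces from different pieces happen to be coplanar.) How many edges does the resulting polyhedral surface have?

A regular tetrahedron: V=4, E=6, F=4.
Attach a decagonal pyramid (V=11, E=20, F=11) along a 3-gon: merge 3 vertices and 3 edges, delete both glued faces → V=12, E=23, F=13.
Attach an octagonal antiprism (V=16, E=32, F=18) along a 3-gon: merge 3 vertices and 3 edges, delete both glued faces → V=25, E=52, F=29.
Attach a hexagonal antiprism (V=12, E=24, F=14) along a 3-gon: merge 3 vertices and 3 edges, delete both glued faces → V=34, E=73, F=41.
Check: V − E + F = 34 − 73 + 41 = 2.

73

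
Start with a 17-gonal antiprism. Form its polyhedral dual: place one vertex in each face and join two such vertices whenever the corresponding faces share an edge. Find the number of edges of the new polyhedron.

68

The base solid has V = 34, E = 68, F = 36.
The dual swaps V and F and preserves E: V′ = F = 36, E′ = E = 68, F′ = V = 34.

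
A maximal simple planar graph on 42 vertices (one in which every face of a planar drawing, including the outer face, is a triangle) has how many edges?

In a plane triangulation 3F = 2E and V − E + F = 2, so E = 3V − 6 = 3·42 − 6 = 120.

120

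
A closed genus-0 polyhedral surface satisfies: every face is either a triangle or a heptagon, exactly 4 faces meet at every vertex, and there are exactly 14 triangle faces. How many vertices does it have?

Let x be the number of heptagons; then F = 14 + x.
Edge–face incidences: 2E = 3·14 + 7·x = 42 + 7x.
Every vertex has degree 4, so 4V = 2E.
Euler: V − E + F = 2 ⇒ (2E)/4 − E + (14 + x) = 2.
Multiply by 8: 2·(2E) − 4·(2E) + 8·(14 + x) = 16, i.e. 112 + 8x − 2·(42 + 7x) = 16.
Collecting terms: −6x + 28 = 16, so −6x = −12, so x = 2.
Then 2E = 42 + 7·2 = 56, so E = 28, V = 2E/4 = 14, F = 14 + 2 = 16.

14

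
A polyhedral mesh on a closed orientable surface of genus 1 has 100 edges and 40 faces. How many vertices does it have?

For a closed orientable surface of genus 1, χ = 2 − 2·1 = 0.
V = 0 + E − F = 0 + 100 − 40 = 60.

60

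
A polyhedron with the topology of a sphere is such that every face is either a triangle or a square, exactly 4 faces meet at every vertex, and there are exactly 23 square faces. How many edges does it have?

Let x be the number of triangles; then F = 23 + x.
Edge–face incidences: 2E = 4·23 + 3·x = 92 + 3x.
Every vertex has degree 4, so 4V = 2E.
Euler: V − E + F = 2 ⇒ (2E)/4 − E + (23 + x) = 2.
Multiply by 8: 2·(2E) − 4·(2E) + 8·(23 + x) = 16, i.e. 184 + 8x − 2·(92 + 3x) = 16.
Collecting terms: 2x = 16, so x = 8.
Then 2E = 92 + 3·8 = 116, so E = 58, V = 2E/4 = 29, F = 23 + 8 = 31.

58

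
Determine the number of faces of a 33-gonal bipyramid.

66

A bipyramid over an n-gon has 2n triangular faces and n + 2 vertices: V = 33 + 2 = 35, E = 3·33 = 99, F = 2·33 = 66.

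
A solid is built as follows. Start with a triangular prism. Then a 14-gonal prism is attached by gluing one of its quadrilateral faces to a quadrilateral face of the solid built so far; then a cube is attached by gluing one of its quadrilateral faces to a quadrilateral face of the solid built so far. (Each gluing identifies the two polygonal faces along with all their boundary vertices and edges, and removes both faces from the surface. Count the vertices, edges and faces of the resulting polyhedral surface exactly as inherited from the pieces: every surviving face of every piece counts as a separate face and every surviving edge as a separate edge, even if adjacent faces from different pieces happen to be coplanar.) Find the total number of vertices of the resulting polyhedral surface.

34

A triangular prism: V=6, E=9, F=5.
Attach a 14-gonal prism (V=28, E=42, F=16) along a 4-gon: merge 4 vertices and 4 edges, delete both glued faces → V=30, E=47, F=19.
Attach a cube (V=8, E=12, F=6) along a 4-gon: merge 4 vertices and 4 edges, delete both glued faces → V=34, E=55, F=23.
Check: V − E + F = 34 − 55 + 23 = 2.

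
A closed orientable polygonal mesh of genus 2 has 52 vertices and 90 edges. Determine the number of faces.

For a closed orientable surface of genus 2, χ = 2 − 2·2 = -2.
F = -2 − V + E = -2 − 52 + 90 = 36.

36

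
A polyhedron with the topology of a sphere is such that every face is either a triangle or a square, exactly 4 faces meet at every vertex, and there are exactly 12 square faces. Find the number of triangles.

Let x be the number of triangles; then F = 12 + x.
Edge–face incidences: 2E = 4·12 + 3·x = 48 + 3x.
Every vertex has degree 4, so 4V = 2E.
Euler: V − E + F = 2 ⇒ (2E)/4 − E + (12 + x) = 2.
Multiply by 8: 2·(2E) − 4·(2E) + 8·(12 + x) = 16, i.e. 96 + 8x − 2·(48 + 3x) = 16.
Collecting terms: 2x = 16, so x = 8.
Then 2E = 48 + 3·8 = 72, so E = 36, V = 2E/4 = 18, F = 12 + 8 = 20.

8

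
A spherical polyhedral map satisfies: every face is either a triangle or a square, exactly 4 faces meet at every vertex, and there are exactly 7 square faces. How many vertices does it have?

13

Let x be the number of triangles; then F = 7 + x.
Edge–face incidences: 2E = 4·7 + 3·x = 28 + 3x.
Every vertex has degree 4, so 4V = 2E.
Euler: V − E + F = 2 ⇒ (2E)/4 − E + (7 + x) = 2.
Multiply by 8: 2·(2E) − 4·(2E) + 8·(7 + x) = 16, i.e. 56 + 8x − 2·(28 + 3x) = 16.
Collecting terms: 2x = 16, so x = 8.
Then 2E = 28 + 3·8 = 52, so E = 26, V = 2E/4 = 13, F = 7 + 8 = 15.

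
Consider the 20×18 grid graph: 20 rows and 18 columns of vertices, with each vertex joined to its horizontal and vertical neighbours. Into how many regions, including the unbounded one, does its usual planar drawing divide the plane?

324

The grid has V = 20·18 = 360 vertices and E = 20·17 + 18·19 = 682 edges.
F = 2 − V + E = 2 − 360 + 682 = 324.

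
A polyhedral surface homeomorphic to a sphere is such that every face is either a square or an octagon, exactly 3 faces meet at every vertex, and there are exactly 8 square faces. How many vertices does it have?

Let x be the number of octagons; then F = 8 + x.
Edge–face incidences: 2E = 4·8 + 8·x = 32 + 8x.
Every vertex has degree 3, so 3V = 2E.
Euler: V − E + F = 2 ⇒ (2E)/3 − E + (8 + x) = 2.
Multiply by 6: 2·(2E) − 3·(2E) + 6·(8 + x) = 12, i.e. 48 + 6x − (32 + 8x) = 12.
Collecting terms: −2x + 16 = 12, so −2x = −4, so x = 2.
Then 2E = 32 + 8·2 = 48, so E = 24, V = 2E/3 = 16, F = 8 + 2 = 10.

16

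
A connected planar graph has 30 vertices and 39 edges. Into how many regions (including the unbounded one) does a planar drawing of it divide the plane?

Euler's formula for a connected plane graph: V − E + F = 2, so F = 2 − 30 + 39 = 11.

11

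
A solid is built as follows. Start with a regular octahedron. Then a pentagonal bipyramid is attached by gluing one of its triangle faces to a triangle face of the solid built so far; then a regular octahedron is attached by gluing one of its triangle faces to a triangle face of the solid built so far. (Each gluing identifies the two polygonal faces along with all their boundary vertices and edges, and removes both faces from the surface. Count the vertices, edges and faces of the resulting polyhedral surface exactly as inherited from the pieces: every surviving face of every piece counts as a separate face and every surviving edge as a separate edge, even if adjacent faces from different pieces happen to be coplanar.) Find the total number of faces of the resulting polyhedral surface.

22

A regular octahedron: V=6, E=12, F=8.
Attach a pentagonal bipyramid (V=7, E=15, F=10) along a 3-gon: merge 3 vertices and 3 edges, delete both glued faces → V=10, E=24, F=16.
Attach a regular octahedron (V=6, E=12, F=8) along a 3-gon: merge 3 vertices and 3 edges, delete both glued faces → V=13, E=33, F=22.
Check: V − E + F = 13 − 33 + 22 = 2.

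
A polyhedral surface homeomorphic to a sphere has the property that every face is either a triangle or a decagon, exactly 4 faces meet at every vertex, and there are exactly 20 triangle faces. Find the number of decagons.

2

Let x be the number of decagons; then F = 20 + x.
Edge–face incidences: 2E = 3·20 + 10·x = 60 + 10x.
Every vertex has degree 4, so 4V = 2E.
Euler: V − E + F = 2 ⇒ (2E)/4 − E + (20 + x) = 2.
Multiply by 8: 2·(2E) − 4·(2E) + 8·(20 + x) = 16, i.e. 160 + 8x − 2·(60 + 10x) = 16.
Collecting terms: −12x + 40 = 16, so −12x = −24, so x = 2.
Then 2E = 60 + 10·2 = 80, so E = 40, V = 2E/4 = 20, F = 20 + 2 = 22.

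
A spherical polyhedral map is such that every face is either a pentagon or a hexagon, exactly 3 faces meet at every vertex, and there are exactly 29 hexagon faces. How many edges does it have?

Let x be the number of pentagons; then F = 29 + x.
Edge–face incidences: 2E = 6·29 + 5·x = 174 + 5x.
Every vertex has degree 3, so 3V = 2E.
Euler: V − E + F = 2 ⇒ (2E)/3 − E + (29 + x) = 2.
Multiply by 6: 2·(2E) − 3·(2E) + 6·(29 + x) = 12, i.e. 174 + 6x − (174 + 5x) = 12.
Collecting terms: x = 12.
Then 2E = 174 + 5·12 = 234, so E = 117, V = 2E/3 = 78, F = 29 + 12 = 41.

117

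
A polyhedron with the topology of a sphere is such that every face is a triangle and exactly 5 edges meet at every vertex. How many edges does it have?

Each face has 3 edges and each edge borders two faces, so 2E = 3F.
Each vertex has degree 5, so 5V = 2E and hence V = 3F/5.
Euler: V − E + F = 2 ⇒ (3F/5) − (3F/2) + F = 2.
Multiply by 10: (6 − 15 + 10)F = 20, i.e. 1F = 20.
So F = 20, E = 3·20/2 = 30, V = 3·20/5 = 12.

30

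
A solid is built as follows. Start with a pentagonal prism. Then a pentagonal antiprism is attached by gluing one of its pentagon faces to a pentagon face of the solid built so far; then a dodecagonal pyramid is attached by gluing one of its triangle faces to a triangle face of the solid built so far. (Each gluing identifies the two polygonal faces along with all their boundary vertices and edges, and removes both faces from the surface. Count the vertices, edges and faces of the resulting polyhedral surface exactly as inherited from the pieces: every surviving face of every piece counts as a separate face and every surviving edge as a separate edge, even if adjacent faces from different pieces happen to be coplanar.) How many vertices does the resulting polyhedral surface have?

25

A pentagonal prism: V=10, E=15, F=7.
Attach a pentagonal antiprism (V=10, E=20, F=12) along a 5-gon: merge 5 vertices and 5 edges, delete both glued faces → V=15, E=30, F=17.
Attach a dodecagonal pyramid (V=13, E=24, F=13) along a 3-gon: merge 3 vertices and 3 edges, delete both glued faces → V=25, E=51, F=28.
Check: V − E + F = 25 − 51 + 28 = 2.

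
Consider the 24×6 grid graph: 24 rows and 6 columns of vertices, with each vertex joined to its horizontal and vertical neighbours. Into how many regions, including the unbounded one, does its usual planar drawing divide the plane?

116

The grid has V = 24·6 = 144 vertices and E = 24·5 + 6·23 = 258 edges.
F = 2 − V + E = 2 − 144 + 258 = 116.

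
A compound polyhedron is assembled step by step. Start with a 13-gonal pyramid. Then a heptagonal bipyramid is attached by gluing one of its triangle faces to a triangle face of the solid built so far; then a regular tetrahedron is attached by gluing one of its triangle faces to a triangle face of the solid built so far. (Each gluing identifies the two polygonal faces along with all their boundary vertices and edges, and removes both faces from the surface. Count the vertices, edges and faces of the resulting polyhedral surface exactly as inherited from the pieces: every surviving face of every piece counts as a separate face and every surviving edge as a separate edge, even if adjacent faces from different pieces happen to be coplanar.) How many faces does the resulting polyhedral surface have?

28

A 13-gonal pyramid: V=14, E=26, F=14.
Attach a heptagonal bipyramid (V=9, E=21, F=14) along a 3-gon: merge 3 vertices and 3 edges, delete both glued faces → V=20, E=44, F=26.
Attach a regular tetrahedron (V=4, E=6, F=4) along a 3-gon: merge 3 vertices and 3 edges, delete both glued faces → V=21, E=47, F=28.
Check: V − E + F = 21 − 47 + 28 = 2.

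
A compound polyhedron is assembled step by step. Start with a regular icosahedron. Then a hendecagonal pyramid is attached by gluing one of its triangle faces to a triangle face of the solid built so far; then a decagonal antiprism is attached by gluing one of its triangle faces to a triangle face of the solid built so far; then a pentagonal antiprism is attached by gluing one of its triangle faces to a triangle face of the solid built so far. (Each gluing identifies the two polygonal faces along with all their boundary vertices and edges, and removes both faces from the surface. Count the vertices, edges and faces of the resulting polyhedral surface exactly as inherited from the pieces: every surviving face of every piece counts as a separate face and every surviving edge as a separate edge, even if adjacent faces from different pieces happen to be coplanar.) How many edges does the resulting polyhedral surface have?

A regular icosahedron: V=12, E=30, F=20.
Attach a hendecagonal pyramid (V=12, E=22, F=12) along a 3-gon: merge 3 vertices and 3 edges, delete both glued faces → V=21, E=49, F=30.
Attach a decagonal antiprism (V=20, E=40, F=22) along a 3-gon: merge 3 vertices and 3 edges, delete both glued faces → V=38, E=86, F=50.
Attach a pentagonal antiprism (V=10, E=20, F=12) along a 3-gon: merge 3 vertices and 3 edges, delete both glued faces → V=45, E=103, F=60.
Check: V − E + F = 45 − 103 + 60 = 2.

103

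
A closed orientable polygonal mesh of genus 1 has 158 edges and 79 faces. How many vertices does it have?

79

For a closed orientable surface of genus 1, χ = 2 − 2·1 = 0.
V = 0 + E − F = 0 + 158 − 79 = 79.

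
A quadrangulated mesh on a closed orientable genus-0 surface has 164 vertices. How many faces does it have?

162

χ = 2 − 2·0 = 2, and every face is a square so 4F = 2E.
V − E + F = 2 with E = 4F/2 gives 164 − (4/2 − 1)·F = 2, so F = 162 and E = 324.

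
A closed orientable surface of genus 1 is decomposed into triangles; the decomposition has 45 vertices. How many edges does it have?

135

χ = 2 − 2·1 = 0, and every face is a triangle so 3F = 2E.
V − E + F = 0 with E = 3F/2 gives 45 − (3/2 − 1)·F = 0, so F = 90 and E = 135.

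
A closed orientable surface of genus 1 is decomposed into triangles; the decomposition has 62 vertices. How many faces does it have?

χ = 2 − 2·1 = 0, and every face is a triangle so 3F = 2E.
V − E + F = 0 with E = 3F/2 gives 62 − (3/2 − 1)·F = 0, so F = 124 and E = 186.

124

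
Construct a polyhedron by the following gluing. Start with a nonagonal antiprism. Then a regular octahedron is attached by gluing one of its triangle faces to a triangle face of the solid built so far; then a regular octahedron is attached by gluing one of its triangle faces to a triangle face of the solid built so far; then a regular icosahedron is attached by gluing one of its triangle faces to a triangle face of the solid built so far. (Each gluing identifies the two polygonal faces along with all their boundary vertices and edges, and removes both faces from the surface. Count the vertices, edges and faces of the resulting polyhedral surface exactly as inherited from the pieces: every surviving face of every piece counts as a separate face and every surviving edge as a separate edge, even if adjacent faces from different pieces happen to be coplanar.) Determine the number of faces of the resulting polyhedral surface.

A nonagonal antiprism: V=18, E=36, F=20.
Attach a regular octahedron (V=6, E=12, F=8) along a 3-gon: merge 3 vertices and 3 edges, delete both glued faces → V=21, E=45, F=26.
Attach a regular octahedron (V=6, E=12, F=8) along a 3-gon: merge 3 vertices and 3 edges, delete both glued faces → V=24, E=54, F=32.
Attach a regular icosahedron (V=12, E=30, F=20) along a 3-gon: merge 3 vertices and 3 edges, delete both glued faces → V=33, E=81, F=50.
Check: V − E + F = 33 − 81 + 50 = 2.

50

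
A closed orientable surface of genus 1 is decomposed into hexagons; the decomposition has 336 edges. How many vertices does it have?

χ = 2 − 2·1 = 0, and every face is a hexagon so 6F = 2E.
F = 2E/6 = 112. Then V = 0 + E − F = 0 + 336 − 112 = 224.

224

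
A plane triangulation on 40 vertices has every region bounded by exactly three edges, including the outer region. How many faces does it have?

76

In a plane triangulation 3F = 2E and V − E + F = 2, so F = 2V − 4 = 2·40 − 4 = 76.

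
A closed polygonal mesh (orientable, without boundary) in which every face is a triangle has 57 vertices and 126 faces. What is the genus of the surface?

Every face is a triangle, so 2E = 3·126 = 378, giving E = 189.
χ = V − E + F = 57 − 189 + 126 = -6.
For a closed orientable surface χ = 2 − 2g, so g = (2 − (-6))/2 = 4.

4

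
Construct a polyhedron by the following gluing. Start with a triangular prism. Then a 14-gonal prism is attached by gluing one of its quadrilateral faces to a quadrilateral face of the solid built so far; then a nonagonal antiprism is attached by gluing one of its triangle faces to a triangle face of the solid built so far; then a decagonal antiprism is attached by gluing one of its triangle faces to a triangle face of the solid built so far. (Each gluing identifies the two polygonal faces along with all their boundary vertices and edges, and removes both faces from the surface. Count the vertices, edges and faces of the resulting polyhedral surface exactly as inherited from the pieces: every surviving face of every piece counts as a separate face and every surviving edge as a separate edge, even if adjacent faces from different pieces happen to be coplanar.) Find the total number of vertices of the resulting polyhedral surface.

62

A triangular prism: V=6, E=9, F=5.
Attach a 14-gonal prism (V=28, E=42, F=16) along a 4-gon: merge 4 vertices and 4 edges, delete both glued faces → V=30, E=47, F=19.
Attach a nonagonal antiprism (V=18, E=36, F=20) along a 3-gon: merge 3 vertices and 3 edges, delete both glued faces → V=45, E=80, F=37.
Attach a decagonal antiprism (V=20, E=40, F=22) along a 3-gon: merge 3 vertices and 3 edges, delete both glued faces → V=62, E=117, F=57.
Check: V − E + F = 62 − 117 + 57 = 2.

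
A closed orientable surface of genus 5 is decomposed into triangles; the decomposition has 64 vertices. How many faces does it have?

144

χ = 2 − 2·5 = -8, and every face is a triangle so 3F = 2E.
V − E + F = -8 with E = 3F/2 gives 64 − (3/2 − 1)·F = -8, so F = 144 and E = 216.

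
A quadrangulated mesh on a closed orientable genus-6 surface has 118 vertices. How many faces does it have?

χ = 2 − 2·6 = -10, and every face is a square so 4F = 2E.
V − E + F = -10 with E = 4F/2 gives 118 − (4/2 − 1)·F = -10, so F = 128 and E = 256.

128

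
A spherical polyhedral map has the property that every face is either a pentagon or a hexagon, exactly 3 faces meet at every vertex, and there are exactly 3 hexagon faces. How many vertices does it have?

Let x be the number of pentagons; then F = 3 + x.
Edge–face incidences: 2E = 6·3 + 5·x = 18 + 5x.
Every vertex has degree 3, so 3V = 2E.
Euler: V − E + F = 2 ⇒ (2E)/3 − E + (3 + x) = 2.
Multiply by 6: 2·(2E) − 3·(2E) + 6·(3 + x) = 12, i.e. 18 + 6x − (18 + 5x) = 12.
Collecting terms: x = 12.
Then 2E = 18 + 5·12 = 78, so E = 39, V = 2E/3 = 26, F = 3 + 12 = 15.

26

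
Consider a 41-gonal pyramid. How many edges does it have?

82

A pyramid on an n-gon base has one n-gon and n triangles: V = 41 + 1 = 42, E = 2·41 = 82, F = 41 + 1 = 42.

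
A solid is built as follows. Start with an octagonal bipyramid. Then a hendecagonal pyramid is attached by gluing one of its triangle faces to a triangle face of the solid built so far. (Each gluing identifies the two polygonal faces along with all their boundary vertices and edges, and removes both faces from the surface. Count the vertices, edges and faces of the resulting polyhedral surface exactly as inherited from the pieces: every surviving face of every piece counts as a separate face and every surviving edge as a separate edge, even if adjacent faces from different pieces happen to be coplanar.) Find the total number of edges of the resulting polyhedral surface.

43

An octagonal bipyramid: V=10, E=24, F=16.
Attach a hendecagonal pyramid (V=12, E=22, F=12) along a 3-gon: merge 3 vertices and 3 edges, delete both glued faces → V=19, E=43, F=26.
Check: V − E + F = 19 − 43 + 26 = 2.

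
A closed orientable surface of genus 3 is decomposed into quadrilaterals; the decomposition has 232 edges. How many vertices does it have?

112

χ = 2 − 2·3 = -4, and every face is a square so 4F = 2E.
F = 2E/4 = 116. Then V = -4 + E − F = -4 + 232 − 116 = 112.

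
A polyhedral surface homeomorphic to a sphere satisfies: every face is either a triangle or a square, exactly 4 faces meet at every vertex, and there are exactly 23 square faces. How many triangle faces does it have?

8

Let x be the number of triangles; then F = 23 + x.
Edge–face incidences: 2E = 4·23 + 3·x = 92 + 3x.
Every vertex has degree 4, so 4V = 2E.
Euler: V − E + F = 2 ⇒ (2E)/4 − E + (23 + x) = 2.
Multiply by 8: 2·(2E) − 4·(2E) + 8·(23 + x) = 16, i.e. 184 + 8x − 2·(92 + 3x) = 16.
Collecting terms: 2x = 16, so x = 8.
Then 2E = 92 + 3·8 = 116, so E = 58, V = 2E/4 = 29, F = 23 + 8 = 31.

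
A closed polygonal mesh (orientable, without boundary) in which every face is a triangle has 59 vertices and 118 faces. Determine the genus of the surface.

Every face is a triangle, so 2E = 3·118 = 354, giving E = 177.
χ = V − E + F = 59 − 177 + 118 = 0.
For a closed orientable surface χ = 2 − 2g, so g = (2 − (0))/2 = 1.

1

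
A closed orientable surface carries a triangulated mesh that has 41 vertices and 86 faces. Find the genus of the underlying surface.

Every face is a triangle, so 2E = 3·86 = 258, giving E = 129.
χ = V − E + F = 41 − 129 + 86 = -2.
For a closed orientable surface χ = 2 − 2g, so g = (2 − (-2))/2 = 2.

2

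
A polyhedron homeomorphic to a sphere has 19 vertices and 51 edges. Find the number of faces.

34

Here V − E + F = 2.
F = 2 − V + E = 2 − 19 + 51 = 34.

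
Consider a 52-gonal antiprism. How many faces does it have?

An antiprism on an n-gon has two n-gon caps and 2n triangles: V = 2·52 = 104, E = 4·52 = 208, F = 2·52 + 2 = 106.

106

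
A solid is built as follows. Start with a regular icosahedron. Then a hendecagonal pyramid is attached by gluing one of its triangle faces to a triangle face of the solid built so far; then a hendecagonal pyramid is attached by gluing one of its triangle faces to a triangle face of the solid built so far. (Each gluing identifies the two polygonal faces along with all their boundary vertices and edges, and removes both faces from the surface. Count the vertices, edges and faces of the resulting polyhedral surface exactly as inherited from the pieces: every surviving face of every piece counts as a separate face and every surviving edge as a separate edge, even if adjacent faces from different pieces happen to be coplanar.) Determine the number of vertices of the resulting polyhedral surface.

30

A regular icosahedron: V=12, E=30, F=20.
Attach a hendecagonal pyramid (V=12, E=22, F=12) along a 3-gon: merge 3 vertices and 3 edges, delete both glued faces → V=21, E=49, F=30.
Attach a hendecagonal pyramid (V=12, E=22, F=12) along a 3-gon: merge 3 vertices and 3 edges, delete both glued faces → V=30, E=68, F=40.
Check: V − E + F = 30 − 68 + 40 = 2.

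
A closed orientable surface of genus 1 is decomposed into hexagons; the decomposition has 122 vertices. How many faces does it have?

χ = 2 − 2·1 = 0, and every face is a hexagon so 6F = 2E.
V − E + F = 0 with E = 6F/2 gives 122 − (6/2 − 1)·F = 0, so F = 61 and E = 183.

61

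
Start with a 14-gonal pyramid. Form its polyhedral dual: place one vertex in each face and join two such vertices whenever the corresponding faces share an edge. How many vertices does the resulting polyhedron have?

The base solid has V = 15, E = 28, F = 15.
The dual swaps V and F and preserves E: V′ = F = 15, E′ = E = 28, F′ = V = 15.

15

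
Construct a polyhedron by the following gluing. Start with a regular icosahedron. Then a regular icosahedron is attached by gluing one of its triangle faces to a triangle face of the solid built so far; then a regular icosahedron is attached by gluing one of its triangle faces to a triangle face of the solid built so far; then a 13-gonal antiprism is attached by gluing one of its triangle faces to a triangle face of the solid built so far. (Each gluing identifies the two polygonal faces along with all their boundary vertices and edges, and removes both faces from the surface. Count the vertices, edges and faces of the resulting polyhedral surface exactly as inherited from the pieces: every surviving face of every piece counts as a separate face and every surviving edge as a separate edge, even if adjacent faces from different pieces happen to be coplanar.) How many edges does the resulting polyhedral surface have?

A regular icosahedron: V=12, E=30, F=20.
Attach a regular icosahedron (V=12, E=30, F=20) along a 3-gon: merge 3 vertices and 3 edges, delete both glued faces → V=21, E=57, F=38.
Attach a regular icosahedron (V=12, E=30, F=20) along a 3-gon: merge 3 vertices and 3 edges, delete both glued faces → V=30, E=84, F=56.
Attach a 13-gonal antiprism (V=26, E=52, F=28) along a 3-gon: merge 3 vertices and 3 edges, delete both glued faces → V=53, E=133, F=82.
Check: V − E + F = 53 − 133 + 82 = 2.

133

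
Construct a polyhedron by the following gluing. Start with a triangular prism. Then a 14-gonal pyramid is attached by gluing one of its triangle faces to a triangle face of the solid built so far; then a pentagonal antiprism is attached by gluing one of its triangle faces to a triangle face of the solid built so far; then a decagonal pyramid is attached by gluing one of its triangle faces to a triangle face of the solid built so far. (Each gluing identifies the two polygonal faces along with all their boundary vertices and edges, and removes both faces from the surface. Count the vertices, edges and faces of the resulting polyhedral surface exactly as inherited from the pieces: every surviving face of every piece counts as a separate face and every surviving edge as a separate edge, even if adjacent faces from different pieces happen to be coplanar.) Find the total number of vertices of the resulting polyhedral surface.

A triangular prism: V=6, E=9, F=5.
Attach a 14-gonal pyramid (V=15, E=28, F=15) along a 3-gon: merge 3 vertices and 3 edges, delete both glued faces → V=18, E=34, F=18.
Attach a pentagonal antiprism (V=10, E=20, F=12) along a 3-gon: merge 3 vertices and 3 edges, delete both glued faces → V=25, E=51, F=28.
Attach a decagonal pyramid (V=11, E=20, F=11) along a 3-gon: merge 3 vertices and 3 edges, delete both glued faces → V=33, E=68, F=37.
Check: V − E + F = 33 − 68 + 37 = 2.

33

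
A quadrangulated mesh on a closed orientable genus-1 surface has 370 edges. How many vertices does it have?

χ = 2 − 2·1 = 0, and every face is a square so 4F = 2E.
F = 2E/4 = 185. Then V = 0 + E − F = 0 + 370 − 185 = 185.

185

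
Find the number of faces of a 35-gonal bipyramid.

70

A bipyramid over an n-gon has 2n triangular faces and n + 2 vertices: V = 35 + 2 = 37, E = 3·35 = 105, F = 2·35 = 70.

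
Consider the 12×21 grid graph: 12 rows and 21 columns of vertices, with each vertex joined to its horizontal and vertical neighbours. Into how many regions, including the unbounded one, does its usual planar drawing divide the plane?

221

The grid has V = 12·21 = 252 vertices and E = 12·20 + 21·11 = 471 edges.
F = 2 − V + E = 2 − 252 + 471 = 221.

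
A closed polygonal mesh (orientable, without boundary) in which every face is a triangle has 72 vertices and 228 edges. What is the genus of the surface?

Every face is a triangle and each edge borders two faces, so 3F = 2·228, giving F = 152.
χ = V − E + F = 72 − 228 + 152 = -4.
For a closed orientable surface χ = 2 − 2g, so g = (2 − (-4))/2 = 3.

3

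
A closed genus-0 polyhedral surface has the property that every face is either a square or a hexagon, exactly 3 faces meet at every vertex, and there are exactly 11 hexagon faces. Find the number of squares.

Let x be the number of squares; then F = 11 + x.
Edge–face incidences: 2E = 6·11 + 4·x = 66 + 4x.
Every vertex has degree 3, so 3V = 2E.
Euler: V − E + F = 2 ⇒ (2E)/3 − E + (11 + x) = 2.
Multiply by 6: 2·(2E) − 3·(2E) + 6·(11 + x) = 12, i.e. 66 + 6x − (66 + 4x) = 12.
Collecting terms: 2x = 12, so x = 6.
Then 2E = 66 + 4·6 = 90, so E = 45, V = 2E/3 = 30, F = 11 + 6 = 17.

6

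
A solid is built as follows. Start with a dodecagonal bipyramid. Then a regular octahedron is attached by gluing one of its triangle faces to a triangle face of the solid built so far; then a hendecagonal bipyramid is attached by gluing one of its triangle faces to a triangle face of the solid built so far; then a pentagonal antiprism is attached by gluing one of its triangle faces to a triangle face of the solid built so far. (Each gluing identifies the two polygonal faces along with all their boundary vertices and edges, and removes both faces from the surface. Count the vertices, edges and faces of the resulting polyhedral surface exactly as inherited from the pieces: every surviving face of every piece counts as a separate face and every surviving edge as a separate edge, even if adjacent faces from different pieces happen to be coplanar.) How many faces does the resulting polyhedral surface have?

A dodecagonal bipyramid: V=14, E=36, F=24.
Attach a regular octahedron (V=6, E=12, F=8) along a 3-gon: merge 3 vertices and 3 edges, delete both glued faces → V=17, E=45, F=30.
Attach a hendecagonal bipyramid (V=13, E=33, F=22) along a 3-gon: merge 3 vertices and 3 edges, delete both glued faces → V=27, E=75, F=50.
Attach a pentagonal antiprism (V=10, E=20, F=12) along a 3-gon: merge 3 vertices and 3 edges, delete both glued faces → V=34, E=92, F=60.
Check: V − E + F = 34 − 92 + 60 = 2.

60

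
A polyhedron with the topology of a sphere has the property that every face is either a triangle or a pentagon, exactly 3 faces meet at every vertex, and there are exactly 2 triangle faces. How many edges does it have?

Let x be the number of pentagons; then F = 2 + x.
Edge–face incidences: 2E = 3·2 + 5·x = 6 + 5x.
Every vertex has degree 3, so 3V = 2E.
Euler: V − E + F = 2 ⇒ (2E)/3 − E + (2 + x) = 2.
Multiply by 6: 2·(2E) − 3·(2E) + 6·(2 + x) = 12, i.e. 12 + 6x − (6 + 5x) = 12.
Collecting terms: x + 6 = 12, so x = 6.
Then 2E = 6 + 5·6 = 36, so E = 18, V = 2E/3 = 12, F = 2 + 6 = 8.

18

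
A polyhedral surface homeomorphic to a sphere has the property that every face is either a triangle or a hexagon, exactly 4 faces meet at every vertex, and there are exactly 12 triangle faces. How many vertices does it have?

12

Let x be the number of hexagons; then F = 12 + x.
Edge–face incidences: 2E = 3·12 + 6·x = 36 + 6x.
Every vertex has degree 4, so 4V = 2E.
Euler: V − E + F = 2 ⇒ (2E)/4 − E + (12 + x) = 2.
Multiply by 8: 2·(2E) − 4·(2E) + 8·(12 + x) = 16, i.e. 96 + 8x − 2·(36 + 6x) = 16.
Collecting terms: −4x + 24 = 16, so −4x = −8, so x = 2.
Then 2E = 36 + 6·2 = 48, so E = 24, V = 2E/4 = 12, F = 12 + 2 = 14.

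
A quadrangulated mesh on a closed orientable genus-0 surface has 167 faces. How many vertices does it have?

169

χ = 2 − 2·0 = 2, and every face is a square so 4F = 2E.
E = 4·167/2 = 334. Then V = 2 + E − F = 2 + 334 − 167 = 169.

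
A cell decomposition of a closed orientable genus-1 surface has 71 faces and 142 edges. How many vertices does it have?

71

For a closed orientable surface of genus 1, χ = 2 − 2·1 = 0.
V = 0 + E − F = 0 + 142 − 71 = 71.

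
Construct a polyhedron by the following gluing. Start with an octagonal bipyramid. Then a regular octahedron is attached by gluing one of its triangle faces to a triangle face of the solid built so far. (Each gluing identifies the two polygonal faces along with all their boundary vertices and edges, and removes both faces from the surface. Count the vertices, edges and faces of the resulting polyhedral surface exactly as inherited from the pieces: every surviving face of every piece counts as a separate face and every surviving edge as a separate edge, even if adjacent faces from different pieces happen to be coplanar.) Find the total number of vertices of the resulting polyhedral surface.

13

An octagonal bipyramid: V=10, E=24, F=16.
Attach a regular octahedron (V=6, E=12, F=8) along a 3-gon: merge 3 vertices and 3 edges, delete both glued faces → V=13, E=33, F=22.
Check: V − E + F = 13 − 33 + 22 = 2.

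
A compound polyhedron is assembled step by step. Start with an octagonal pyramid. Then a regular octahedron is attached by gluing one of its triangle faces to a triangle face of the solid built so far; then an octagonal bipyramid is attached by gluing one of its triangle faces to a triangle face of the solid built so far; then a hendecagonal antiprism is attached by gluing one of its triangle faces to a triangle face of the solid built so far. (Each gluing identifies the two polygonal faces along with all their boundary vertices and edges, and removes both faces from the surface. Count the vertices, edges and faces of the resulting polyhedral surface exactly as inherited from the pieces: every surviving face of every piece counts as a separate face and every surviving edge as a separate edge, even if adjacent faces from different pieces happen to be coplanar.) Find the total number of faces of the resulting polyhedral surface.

51

An octagonal pyramid: V=9, E=16, F=9.
Attach a regular octahedron (V=6, E=12, F=8) along a 3-gon: merge 3 vertices and 3 edges, delete both glued faces → V=12, E=25, F=15.
Attach an octagonal bipyramid (V=10, E=24, F=16) along a 3-gon: merge 3 vertices and 3 edges, delete both glued faces → V=19, E=46, F=29.
Attach a hendecagonal antiprism (V=22, E=44, F=24) along a 3-gon: merge 3 vertices and 3 edges, delete both glued faces → V=38, E=87, F=51.
Check: V − E + F = 38 − 87 + 51 = 2.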